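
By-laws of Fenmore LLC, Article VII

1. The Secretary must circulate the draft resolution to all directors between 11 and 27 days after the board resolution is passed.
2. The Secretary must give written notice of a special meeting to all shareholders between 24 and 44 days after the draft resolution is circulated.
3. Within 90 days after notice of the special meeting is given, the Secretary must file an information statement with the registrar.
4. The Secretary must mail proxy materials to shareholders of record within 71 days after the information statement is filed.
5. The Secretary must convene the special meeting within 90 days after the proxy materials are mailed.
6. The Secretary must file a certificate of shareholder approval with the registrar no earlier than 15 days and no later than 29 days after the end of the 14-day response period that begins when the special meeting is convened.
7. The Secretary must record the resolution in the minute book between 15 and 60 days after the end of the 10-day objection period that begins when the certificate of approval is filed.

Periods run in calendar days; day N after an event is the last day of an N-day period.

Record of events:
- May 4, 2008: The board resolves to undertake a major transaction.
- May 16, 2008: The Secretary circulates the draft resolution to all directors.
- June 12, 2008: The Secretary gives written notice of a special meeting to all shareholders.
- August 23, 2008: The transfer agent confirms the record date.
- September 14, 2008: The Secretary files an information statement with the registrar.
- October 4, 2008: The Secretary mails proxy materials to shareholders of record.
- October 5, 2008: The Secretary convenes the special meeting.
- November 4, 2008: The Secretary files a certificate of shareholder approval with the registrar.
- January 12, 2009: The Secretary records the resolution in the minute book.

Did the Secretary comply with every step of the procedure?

Step 1 — 11 and 27 days from May 4, 2008 (when the board resolution is passed) are May 15, 2008 and May 31, 2008 respectively; May 16, 2008 falls inside that range.
Step 2 — 24 and 44 days from May 16, 2008 (when the draft resolution is circulated) are June 9, 2008 and June 29, 2008 respectively; June 12, 2008 falls inside that range.
Step 3 — counting 90 days from June 12, 2008 (when notice of the special meeting is given) gives a deadline of September 10, 2008; done September 14, 2008 — 4 days late.

No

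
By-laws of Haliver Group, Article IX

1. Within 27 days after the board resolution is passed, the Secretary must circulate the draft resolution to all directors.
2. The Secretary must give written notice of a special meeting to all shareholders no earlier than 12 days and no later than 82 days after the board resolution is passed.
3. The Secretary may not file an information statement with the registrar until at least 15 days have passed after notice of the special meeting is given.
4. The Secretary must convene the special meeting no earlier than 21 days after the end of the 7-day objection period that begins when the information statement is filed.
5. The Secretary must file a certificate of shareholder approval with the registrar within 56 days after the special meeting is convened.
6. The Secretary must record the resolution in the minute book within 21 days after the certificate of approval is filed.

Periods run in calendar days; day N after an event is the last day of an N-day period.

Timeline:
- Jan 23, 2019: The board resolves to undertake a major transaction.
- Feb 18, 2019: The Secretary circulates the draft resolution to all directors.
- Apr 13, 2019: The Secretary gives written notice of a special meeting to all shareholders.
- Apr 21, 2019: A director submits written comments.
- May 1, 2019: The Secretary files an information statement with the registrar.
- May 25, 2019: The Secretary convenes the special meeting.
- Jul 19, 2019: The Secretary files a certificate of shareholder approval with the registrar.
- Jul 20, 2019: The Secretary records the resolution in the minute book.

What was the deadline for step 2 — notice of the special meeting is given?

Apr 15, 2019

Step 2 runs from Jan 23, 2019, when the board resolution is passed. The window is 12–82 days after Jan 23, 2019; it closes on Apr 15, 2019.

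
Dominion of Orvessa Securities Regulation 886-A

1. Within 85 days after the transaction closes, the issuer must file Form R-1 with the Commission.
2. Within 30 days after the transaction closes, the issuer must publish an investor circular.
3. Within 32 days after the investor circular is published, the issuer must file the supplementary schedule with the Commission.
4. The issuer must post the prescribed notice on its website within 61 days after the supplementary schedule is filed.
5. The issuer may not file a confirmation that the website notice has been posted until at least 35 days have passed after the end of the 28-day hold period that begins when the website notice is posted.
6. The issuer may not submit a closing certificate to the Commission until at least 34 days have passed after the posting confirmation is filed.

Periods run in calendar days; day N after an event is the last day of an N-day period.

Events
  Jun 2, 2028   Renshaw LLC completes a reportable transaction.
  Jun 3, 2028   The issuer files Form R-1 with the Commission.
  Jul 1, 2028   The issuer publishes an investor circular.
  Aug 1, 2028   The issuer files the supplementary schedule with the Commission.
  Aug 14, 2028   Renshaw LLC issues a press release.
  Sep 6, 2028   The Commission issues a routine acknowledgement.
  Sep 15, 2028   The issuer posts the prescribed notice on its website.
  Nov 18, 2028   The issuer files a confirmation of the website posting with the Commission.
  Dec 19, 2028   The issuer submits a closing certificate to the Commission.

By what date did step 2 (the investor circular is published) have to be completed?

Jul 2, 2028

Step 2 runs from Jun 2, 2028, when the transaction closes. 30 days after Jun 2, 2028 is Jul 2, 2028.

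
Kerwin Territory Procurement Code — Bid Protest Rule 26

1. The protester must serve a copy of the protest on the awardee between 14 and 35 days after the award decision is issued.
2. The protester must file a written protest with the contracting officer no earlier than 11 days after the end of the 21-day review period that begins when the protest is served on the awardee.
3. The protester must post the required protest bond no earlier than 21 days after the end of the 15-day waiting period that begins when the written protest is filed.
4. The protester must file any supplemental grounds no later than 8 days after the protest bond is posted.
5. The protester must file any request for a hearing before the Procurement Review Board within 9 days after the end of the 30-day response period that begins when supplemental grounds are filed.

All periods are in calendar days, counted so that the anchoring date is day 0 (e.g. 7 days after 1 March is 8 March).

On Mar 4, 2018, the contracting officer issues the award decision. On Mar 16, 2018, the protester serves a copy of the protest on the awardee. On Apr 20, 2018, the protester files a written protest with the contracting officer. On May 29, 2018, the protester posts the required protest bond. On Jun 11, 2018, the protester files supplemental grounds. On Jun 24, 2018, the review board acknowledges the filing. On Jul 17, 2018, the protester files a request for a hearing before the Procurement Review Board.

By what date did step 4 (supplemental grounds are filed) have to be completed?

Jun 6, 2018

Step 4 runs from May 29, 2018, when the protest bond is posted. 8 days after May 29, 2018 is Jun 6, 2018.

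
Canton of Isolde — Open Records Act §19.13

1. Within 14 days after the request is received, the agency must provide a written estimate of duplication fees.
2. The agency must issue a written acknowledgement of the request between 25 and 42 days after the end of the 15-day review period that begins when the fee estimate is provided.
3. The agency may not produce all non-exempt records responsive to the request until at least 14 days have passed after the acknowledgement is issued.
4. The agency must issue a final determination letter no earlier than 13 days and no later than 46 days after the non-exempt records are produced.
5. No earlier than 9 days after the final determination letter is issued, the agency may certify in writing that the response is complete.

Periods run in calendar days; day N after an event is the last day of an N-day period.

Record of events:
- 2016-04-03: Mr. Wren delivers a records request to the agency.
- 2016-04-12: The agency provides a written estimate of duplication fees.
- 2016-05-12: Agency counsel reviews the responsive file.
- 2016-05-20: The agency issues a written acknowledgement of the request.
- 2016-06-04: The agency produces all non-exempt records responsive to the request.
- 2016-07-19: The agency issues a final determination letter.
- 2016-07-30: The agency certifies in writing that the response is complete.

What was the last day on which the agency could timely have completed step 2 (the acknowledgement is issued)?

The fee estimate is provided on 2016-04-12; the 15-day review period therefore ends 2016-04-27, and step 2 runs from that date. The window is 25–42 days after 2016-04-27; it closes on 2016-06-08.

2016-06-08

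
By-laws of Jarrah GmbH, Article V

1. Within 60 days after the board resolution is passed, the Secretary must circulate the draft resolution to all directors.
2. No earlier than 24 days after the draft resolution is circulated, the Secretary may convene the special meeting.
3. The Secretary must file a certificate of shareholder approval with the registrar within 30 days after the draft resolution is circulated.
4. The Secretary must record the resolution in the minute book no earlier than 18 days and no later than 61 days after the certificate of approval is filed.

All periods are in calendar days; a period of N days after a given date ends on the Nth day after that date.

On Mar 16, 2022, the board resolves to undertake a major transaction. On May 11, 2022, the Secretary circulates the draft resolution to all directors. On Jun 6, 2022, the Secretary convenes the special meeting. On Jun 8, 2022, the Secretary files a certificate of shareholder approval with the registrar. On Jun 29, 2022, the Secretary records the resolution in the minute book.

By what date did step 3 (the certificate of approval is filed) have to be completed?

Jun 10, 2022

Step 3 runs from May 11, 2022, when the draft resolution is circulated. 30 days after May 11, 2022 is Jun 10, 2022.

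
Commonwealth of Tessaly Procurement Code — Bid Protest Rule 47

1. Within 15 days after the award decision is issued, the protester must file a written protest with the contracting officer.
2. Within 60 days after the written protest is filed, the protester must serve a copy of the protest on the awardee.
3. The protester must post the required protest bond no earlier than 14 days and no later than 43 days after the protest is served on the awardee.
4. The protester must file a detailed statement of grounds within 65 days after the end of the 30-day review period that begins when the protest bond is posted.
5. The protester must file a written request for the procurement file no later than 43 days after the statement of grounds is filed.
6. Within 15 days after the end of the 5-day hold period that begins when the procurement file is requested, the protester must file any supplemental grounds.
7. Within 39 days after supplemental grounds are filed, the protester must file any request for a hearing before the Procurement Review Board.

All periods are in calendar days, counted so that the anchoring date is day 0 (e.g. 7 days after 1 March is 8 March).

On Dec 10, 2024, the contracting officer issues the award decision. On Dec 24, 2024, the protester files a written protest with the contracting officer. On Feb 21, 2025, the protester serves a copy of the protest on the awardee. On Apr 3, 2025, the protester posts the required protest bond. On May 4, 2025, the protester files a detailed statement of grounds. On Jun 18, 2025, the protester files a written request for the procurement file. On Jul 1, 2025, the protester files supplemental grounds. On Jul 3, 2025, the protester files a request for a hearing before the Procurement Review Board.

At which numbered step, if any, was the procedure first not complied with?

Step 5

(1) due by Dec 10, 2024 + 15 days = Dec 25, 2024; Dec 24, 2024 is within that limit.
(2) due by Dec 24, 2024 + 60 days = Feb 22, 2025; done Feb 21, 2025 — timely.
(3) the permitted window runs from Feb 21, 2025 + 14 = Mar 7, 2025 to Feb 21, 2025 + 43 = Apr 5, 2025; Apr 3, 2025 falls inside that range.
(4) due by May 3, 2025 + 65 days = Jul 7, 2025; May 4, 2025 is within that limit.
(5) due by May 4, 2025 + 43 days = Jun 16, 2025; done Jun 18, 2025 — 2 days late.
No need to go further; step 5 was not satisfied.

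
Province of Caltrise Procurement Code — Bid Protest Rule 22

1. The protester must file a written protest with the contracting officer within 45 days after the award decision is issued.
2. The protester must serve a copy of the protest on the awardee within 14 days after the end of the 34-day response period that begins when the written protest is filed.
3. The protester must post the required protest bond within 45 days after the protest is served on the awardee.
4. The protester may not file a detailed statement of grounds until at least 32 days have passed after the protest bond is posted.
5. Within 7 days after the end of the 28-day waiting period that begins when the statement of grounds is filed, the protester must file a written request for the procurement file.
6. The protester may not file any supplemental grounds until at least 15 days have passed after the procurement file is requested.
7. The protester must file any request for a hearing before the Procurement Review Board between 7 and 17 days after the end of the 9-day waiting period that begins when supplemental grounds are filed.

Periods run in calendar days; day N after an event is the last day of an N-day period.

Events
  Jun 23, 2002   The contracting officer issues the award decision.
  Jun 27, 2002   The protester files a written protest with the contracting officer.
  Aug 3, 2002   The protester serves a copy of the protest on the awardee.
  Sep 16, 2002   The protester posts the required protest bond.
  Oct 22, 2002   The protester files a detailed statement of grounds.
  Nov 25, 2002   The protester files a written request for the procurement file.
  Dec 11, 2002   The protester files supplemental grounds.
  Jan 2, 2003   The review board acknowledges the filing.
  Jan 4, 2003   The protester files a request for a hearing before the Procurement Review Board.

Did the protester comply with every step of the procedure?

(1) due by Jun 23, 2002 + 45 days = Aug 7, 2002; done Jun 27, 2002 — timely.
(2) due by Jul 31, 2002 + 14 days = Aug 14, 2002; completed Aug 3, 2002, before the deadline.
(3) due by Aug 3, 2002 + 45 days = Sep 17, 2002; completed Sep 16, 2002, before the deadline.
(4) permitted from Sep 16, 2002 + 32 days = Oct 18, 2002 onward; Oct 22, 2002 is on or after that date.
(5) due by Nov 19, 2002 + 7 days = Nov 26, 2002; Nov 25, 2002 is within that limit.
(6) permitted from Nov 25, 2002 + 15 days = Dec 10, 2002 onward; Dec 11, 2002 is on or after that date.
(7) the permitted window runs from Dec 20, 2002 + 7 = Dec 27, 2002 to Dec 20, 2002 + 17 = Jan 6, 2003; done Jan 4, 2003 — within the window.

Yes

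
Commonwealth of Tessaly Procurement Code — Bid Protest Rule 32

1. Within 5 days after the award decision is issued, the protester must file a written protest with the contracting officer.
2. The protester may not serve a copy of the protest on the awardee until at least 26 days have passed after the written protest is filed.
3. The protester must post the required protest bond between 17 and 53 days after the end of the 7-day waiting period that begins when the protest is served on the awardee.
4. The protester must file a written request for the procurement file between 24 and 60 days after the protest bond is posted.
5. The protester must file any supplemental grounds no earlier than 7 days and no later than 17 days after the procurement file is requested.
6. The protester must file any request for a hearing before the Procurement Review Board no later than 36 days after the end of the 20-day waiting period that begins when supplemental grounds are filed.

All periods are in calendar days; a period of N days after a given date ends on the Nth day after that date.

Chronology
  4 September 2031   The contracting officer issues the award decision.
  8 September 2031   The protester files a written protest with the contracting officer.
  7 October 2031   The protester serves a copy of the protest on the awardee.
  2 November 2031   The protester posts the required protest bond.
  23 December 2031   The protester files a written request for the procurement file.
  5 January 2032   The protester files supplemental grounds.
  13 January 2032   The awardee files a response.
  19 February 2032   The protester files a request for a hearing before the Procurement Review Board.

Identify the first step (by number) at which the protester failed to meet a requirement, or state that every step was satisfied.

None — every step was satisfied

(1) due by 4 September 2031 + 5 days = 9 September 2031; done 8 September 2031 — timely.
(2) permitted from 8 September 2031 + 26 days = 4 October 2031 onward; 7 October 2031 is on or after that date.
(3) the permitted window runs from 14 October 2031 + 17 = 31 October 2031 to 14 October 2031 + 53 = 6 December 2031; 2 November 2031 falls inside that range.
(4) the permitted window runs from 2 November 2031 + 24 = 26 November 2031 to 2 November 2031 + 60 = 1 January 2032; done 23 December 2031, which is between those dates.
(5) the permitted window runs from 23 December 2031 + 7 = 30 December 2031 to 23 December 2031 + 17 = 9 January 2032; done 5 January 2032 — within the window.
(6) due by 25 January 2032 + 36 days = 1 March 2032; completed 19 February 2032, before the deadline.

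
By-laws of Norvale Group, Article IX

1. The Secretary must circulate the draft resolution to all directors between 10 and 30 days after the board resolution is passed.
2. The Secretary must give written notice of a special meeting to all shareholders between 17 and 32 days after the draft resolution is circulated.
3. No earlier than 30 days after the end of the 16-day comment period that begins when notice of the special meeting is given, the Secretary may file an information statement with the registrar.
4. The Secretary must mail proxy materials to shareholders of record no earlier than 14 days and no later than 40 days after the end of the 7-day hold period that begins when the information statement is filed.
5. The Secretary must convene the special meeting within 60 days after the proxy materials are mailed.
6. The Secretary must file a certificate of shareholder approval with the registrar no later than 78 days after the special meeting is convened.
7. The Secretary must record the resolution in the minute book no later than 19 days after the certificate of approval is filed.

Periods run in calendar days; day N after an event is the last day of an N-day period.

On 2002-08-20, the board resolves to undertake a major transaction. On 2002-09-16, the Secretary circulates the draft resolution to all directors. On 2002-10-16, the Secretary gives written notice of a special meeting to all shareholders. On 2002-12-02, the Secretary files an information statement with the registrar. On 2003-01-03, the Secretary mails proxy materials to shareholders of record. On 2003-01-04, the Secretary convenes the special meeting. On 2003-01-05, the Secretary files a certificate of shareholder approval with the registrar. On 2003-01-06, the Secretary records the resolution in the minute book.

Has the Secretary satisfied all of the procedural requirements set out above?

Yes

Step 1: the window is 10–30 days after 2002-08-20 (when the board resolution is passed), so 2002-08-30 through 2002-09-19; 2002-09-16 falls inside that range.
Step 2: the window is 17–32 days after 2002-09-16 (when the draft resolution is circulated), so 2002-10-03 through 2002-10-18; 2002-10-16 falls inside that range.
Step 3: the earliest permitted date is 30 days after 2002-11-01 (end of the 16-day comment period, which began when notice of the special meeting is given on 2002-10-16), i.e. 2002-12-01; done 2002-12-02, after the minimum wait.
Step 4: the window is 14–40 days after 2002-12-09 (end of the 7-day hold period, which began when the information statement is filed on 2002-12-02), so 2002-12-23 through 2003-01-18; done 2003-01-03, which is between those dates.
Step 5: 60 days after 2003-01-03 (when the proxy materials are mailed) is 2003-03-04; completed 2003-01-04, before the deadline.
Step 6: 78 days after 2003-01-04 (when the special meeting is convened) is 2003-03-23; completed 2003-01-05, before the deadline.
Step 7: 19 days after 2003-01-05 (when the certificate of approval is filed) is 2003-01-24; done 2003-01-06 — timely.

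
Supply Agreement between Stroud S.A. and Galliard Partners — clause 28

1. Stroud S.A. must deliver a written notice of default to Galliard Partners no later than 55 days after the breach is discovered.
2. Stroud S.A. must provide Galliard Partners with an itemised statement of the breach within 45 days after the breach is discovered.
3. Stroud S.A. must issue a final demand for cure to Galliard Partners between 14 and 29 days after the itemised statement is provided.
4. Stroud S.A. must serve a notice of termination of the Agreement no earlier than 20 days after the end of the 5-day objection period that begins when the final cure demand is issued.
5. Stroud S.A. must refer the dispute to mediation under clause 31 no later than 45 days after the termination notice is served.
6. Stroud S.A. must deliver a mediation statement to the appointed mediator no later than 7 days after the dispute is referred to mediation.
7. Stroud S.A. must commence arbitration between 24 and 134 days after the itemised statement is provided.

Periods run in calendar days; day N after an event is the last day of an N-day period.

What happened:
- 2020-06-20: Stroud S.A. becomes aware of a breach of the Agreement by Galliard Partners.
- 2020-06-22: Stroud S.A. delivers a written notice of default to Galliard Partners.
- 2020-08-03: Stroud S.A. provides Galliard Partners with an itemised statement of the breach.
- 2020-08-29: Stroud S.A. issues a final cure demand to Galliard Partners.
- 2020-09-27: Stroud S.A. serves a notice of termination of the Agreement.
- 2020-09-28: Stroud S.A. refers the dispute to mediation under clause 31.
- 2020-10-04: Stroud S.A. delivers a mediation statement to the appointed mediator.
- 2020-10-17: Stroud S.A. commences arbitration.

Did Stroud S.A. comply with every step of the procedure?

Yes

Step 1 — counting 55 days from 2020-06-20 (when the breach is discovered) gives a deadline of 2020-08-14; 2020-06-22 is within that limit.
Step 2 — counting 45 days from 2020-06-20 (when the breach is discovered) gives a deadline of 2020-08-04; completed 2020-08-03, before the deadline.
Step 3 — 14 and 29 days from 2020-08-03 (when the itemised statement is provided) are 2020-08-17 and 2020-09-01 respectively; done 2020-08-29, which is between those dates.
Step 4 — must wait 20 days from 2020-09-03 (end of the 5-day objection period, which began when the final cure demand is issued on 2020-08-29), so not before 2020-09-23; done 2020-09-27 — permitted.
Step 5 — counting 45 days from 2020-09-27 (when the termination notice is served) gives a deadline of 2020-11-11; completed 2020-09-28, before the deadline.
Step 6 — counting 7 days from 2020-09-28 (when the dispute is referred to mediation) gives a deadline of 2020-10-05; completed 2020-10-04, before the deadline.
Step 7 — 24 and 134 days from 2020-08-03 (when the itemised statement is provided) are 2020-08-27 and 2020-12-15 respectively; done 2020-10-17, which is between those dates.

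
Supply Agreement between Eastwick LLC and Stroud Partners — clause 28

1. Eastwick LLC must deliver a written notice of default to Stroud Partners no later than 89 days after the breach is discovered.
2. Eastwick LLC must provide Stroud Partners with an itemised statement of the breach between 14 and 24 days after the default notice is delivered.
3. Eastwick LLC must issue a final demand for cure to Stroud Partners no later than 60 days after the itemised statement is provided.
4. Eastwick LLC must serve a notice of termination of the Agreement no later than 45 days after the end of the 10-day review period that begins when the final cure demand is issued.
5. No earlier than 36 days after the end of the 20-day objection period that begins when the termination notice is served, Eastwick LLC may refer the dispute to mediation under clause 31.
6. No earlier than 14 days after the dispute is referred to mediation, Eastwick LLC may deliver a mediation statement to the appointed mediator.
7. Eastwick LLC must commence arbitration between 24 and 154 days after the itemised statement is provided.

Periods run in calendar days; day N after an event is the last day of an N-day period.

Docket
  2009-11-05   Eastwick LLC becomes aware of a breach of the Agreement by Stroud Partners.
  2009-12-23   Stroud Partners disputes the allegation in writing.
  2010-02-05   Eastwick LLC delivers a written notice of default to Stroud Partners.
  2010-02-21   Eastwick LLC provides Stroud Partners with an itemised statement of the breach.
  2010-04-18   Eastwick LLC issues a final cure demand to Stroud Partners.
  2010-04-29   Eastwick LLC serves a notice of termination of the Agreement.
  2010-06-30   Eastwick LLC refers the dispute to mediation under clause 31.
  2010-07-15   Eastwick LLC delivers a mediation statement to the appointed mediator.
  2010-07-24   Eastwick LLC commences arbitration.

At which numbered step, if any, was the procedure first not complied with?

Step 1

Step 1: 89 days after 2009-11-05 (when the breach is discovered) is 2010-02-02; 2010-02-05 misses that deadline by 3 days.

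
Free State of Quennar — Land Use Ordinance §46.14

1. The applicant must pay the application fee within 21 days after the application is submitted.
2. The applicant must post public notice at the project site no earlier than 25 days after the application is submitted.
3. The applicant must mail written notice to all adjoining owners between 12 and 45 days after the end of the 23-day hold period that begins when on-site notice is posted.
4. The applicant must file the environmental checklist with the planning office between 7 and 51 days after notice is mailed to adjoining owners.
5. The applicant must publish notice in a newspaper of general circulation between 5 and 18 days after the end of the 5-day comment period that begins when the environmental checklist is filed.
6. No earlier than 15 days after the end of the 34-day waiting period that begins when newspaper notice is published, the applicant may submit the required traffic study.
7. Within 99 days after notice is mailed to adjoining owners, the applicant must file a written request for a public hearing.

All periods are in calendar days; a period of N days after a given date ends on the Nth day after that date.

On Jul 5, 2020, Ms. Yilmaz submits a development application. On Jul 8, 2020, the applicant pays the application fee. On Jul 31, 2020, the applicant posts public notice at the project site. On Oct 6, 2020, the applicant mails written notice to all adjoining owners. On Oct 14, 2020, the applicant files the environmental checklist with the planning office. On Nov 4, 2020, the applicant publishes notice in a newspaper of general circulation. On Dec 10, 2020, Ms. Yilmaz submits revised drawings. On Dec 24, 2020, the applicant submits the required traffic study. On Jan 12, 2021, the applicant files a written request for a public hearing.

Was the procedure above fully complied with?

(1) due by Jul 5, 2020 + 21 days = Jul 26, 2020; Jul 8, 2020 is within that limit.
(2) permitted from Jul 5, 2020 + 25 days = Jul 30, 2020 onward; done Jul 31, 2020 — permitted.
(3) the permitted window runs from Aug 23, 2020 + 12 = Sep 4, 2020 to Aug 23, 2020 + 45 = Oct 7, 2020; done Oct 6, 2020 — within the window.
(4) the permitted window runs from Oct 6, 2020 + 7 = Oct 13, 2020 to Oct 6, 2020 + 51 = Nov 26, 2020; done Oct 14, 2020, which is between those dates.
(5) the permitted window runs from Oct 19, 2020 + 5 = Oct 24, 2020 to Oct 19, 2020 + 18 = Nov 6, 2020; Nov 4, 2020 falls inside that range.
(6) permitted from Dec 8, 2020 + 15 days = Dec 23, 2020 onward; done Dec 24, 2020 — permitted.
(7) due by Oct 6, 2020 + 99 days = Jan 13, 2021; done Jan 12, 2021 — timely.

Yes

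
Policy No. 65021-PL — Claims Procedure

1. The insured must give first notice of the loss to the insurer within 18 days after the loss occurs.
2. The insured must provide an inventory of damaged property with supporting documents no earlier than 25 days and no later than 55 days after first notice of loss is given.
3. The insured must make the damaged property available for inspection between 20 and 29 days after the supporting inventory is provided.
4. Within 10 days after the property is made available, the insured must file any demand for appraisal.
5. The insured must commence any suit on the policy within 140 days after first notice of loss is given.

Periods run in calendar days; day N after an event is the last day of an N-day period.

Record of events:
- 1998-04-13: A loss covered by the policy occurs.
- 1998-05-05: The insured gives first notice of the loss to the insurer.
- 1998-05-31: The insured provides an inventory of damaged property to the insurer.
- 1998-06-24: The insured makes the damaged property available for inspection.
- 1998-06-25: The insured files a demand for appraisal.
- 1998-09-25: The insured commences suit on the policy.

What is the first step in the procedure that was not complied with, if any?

Step 1

(1) due by 1998-04-13 + 18 days = 1998-05-01; done 1998-05-05 — 4 days late.
No need to go further; step 1 was not satisfied.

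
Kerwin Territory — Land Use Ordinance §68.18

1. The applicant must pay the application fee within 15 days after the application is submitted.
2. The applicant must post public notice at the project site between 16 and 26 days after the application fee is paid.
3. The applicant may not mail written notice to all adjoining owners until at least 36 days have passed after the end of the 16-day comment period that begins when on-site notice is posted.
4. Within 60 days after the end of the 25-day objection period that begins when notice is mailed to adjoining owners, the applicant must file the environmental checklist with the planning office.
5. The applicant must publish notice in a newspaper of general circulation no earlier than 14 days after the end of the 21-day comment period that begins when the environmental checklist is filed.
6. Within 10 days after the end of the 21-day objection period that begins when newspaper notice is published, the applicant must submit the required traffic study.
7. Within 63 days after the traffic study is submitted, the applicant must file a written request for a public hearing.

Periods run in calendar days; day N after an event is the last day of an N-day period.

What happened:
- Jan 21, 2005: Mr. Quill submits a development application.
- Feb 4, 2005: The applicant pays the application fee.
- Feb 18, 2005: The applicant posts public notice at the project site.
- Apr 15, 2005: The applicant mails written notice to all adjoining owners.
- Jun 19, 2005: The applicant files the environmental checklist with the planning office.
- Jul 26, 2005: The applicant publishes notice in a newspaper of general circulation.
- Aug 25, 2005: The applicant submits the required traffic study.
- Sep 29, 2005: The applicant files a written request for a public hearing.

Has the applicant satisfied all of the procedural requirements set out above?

Step 1 — counting 15 days from Jan 21, 2005 (when the application is submitted) gives a deadline of Feb 5, 2005; completed Feb 4, 2005, before the deadline.
Step 2 — 16 and 26 days from Feb 4, 2005 (when the application fee is paid) are Feb 20, 2005 and Mar 2, 2005 respectively; Feb 18, 2005 is 2 days too early.

No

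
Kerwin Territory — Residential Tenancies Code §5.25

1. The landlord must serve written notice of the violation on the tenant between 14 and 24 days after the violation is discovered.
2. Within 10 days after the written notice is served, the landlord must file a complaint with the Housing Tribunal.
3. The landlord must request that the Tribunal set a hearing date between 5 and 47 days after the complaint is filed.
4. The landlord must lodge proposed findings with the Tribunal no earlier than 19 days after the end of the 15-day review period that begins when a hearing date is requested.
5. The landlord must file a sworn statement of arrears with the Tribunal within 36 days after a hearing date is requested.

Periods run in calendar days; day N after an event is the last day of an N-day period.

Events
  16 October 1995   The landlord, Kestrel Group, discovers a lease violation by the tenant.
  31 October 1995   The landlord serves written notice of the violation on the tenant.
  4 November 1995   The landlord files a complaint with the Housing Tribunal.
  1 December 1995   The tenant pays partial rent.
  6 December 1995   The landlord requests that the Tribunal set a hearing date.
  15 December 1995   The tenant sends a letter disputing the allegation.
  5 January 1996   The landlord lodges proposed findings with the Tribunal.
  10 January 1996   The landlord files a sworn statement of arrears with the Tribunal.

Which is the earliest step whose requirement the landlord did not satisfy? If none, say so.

Step 4

Step 1: the window is 14–24 days after 16 October 1995 (when the violation is discovered), so 30 October 1995 through 9 November 1995; done 31 October 1995 — within the window.
Step 2: 10 days after 31 October 1995 (when the written notice is served) is 10 November 1995; done 4 November 1995 — timely.
Step 3: the window is 5–47 days after 4 November 1995 (when the complaint is filed), so 9 November 1995 through 21 December 1995; done 6 December 1995, which is between those dates.
Step 4: the earliest permitted date is 19 days after 21 December 1995 (end of the 15-day review period, which began when a hearing date is requested on 6 December 1995), i.e. 9 January 1996; acted on 5 January 1996, 4 days prematurely.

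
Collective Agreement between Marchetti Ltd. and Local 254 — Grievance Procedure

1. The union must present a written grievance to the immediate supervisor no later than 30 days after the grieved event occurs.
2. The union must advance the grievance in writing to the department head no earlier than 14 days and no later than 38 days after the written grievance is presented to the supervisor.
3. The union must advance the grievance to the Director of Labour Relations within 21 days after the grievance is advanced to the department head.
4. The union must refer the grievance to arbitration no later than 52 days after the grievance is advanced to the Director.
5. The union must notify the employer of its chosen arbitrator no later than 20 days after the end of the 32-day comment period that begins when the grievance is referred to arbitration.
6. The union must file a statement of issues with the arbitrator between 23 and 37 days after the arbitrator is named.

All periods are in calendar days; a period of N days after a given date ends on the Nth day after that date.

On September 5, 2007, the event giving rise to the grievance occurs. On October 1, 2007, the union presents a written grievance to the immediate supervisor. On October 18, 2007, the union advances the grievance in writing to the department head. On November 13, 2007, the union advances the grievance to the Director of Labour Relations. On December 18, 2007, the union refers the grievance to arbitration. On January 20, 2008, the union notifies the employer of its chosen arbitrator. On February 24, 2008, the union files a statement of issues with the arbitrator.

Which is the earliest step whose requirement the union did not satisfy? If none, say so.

(1) due by September 5, 2007 + 30 days = October 5, 2007; completed October 1, 2007, before the deadline.
(2) the permitted window runs from October 1, 2007 + 14 = October 15, 2007 to October 1, 2007 + 38 = November 8, 2007; October 18, 2007 falls inside that range.
(3) due by October 18, 2007 + 21 days = November 8, 2007; done November 13, 2007 — 5 days late.
The analysis stops there.

Step 3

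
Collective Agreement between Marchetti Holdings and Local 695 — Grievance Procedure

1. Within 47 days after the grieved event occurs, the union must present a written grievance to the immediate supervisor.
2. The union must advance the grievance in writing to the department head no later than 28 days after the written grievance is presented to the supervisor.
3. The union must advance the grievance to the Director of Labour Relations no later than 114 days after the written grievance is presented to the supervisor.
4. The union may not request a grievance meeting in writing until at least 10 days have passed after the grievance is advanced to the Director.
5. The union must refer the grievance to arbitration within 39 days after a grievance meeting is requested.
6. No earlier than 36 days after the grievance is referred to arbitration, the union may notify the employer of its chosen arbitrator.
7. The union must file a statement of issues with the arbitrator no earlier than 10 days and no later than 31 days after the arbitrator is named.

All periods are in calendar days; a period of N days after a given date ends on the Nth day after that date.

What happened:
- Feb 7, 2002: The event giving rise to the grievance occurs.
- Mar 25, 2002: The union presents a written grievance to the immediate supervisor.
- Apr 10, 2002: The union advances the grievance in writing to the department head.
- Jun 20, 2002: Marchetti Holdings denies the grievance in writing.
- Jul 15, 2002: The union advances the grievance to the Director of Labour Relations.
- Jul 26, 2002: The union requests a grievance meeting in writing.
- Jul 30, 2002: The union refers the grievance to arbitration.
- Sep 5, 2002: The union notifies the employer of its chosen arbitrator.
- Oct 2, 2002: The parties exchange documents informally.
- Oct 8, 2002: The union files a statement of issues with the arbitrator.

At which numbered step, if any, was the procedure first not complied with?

Step 7

(1) due by Feb 7, 2002 + 47 days = Mar 26, 2002; done Mar 25, 2002 — timely.
(2) due by Mar 25, 2002 + 28 days = Apr 22, 2002; completed Apr 10, 2002, before the deadline.
(3) due by Mar 25, 2002 + 114 days = Jul 17, 2002; done Jul 15, 2002 — timely.
(4) permitted from Jul 15, 2002 + 10 days = Jul 25, 2002 onward; done Jul 26, 2002, after the minimum wait.
(5) due by Jul 26, 2002 + 39 days = Sep 3, 2002; Jul 30, 2002 is within that limit.
(6) permitted from Jul 30, 2002 + 36 days = Sep 4, 2002 onward; done Sep 5, 2002, after the minimum wait.
(7) the permitted window runs from Sep 5, 2002 + 10 = Sep 15, 2002 to Sep 5, 2002 + 31 = Oct 6, 2002; Oct 8, 2002 is 2 days past the end of the window.
The procedure was therefore not followed at step 7.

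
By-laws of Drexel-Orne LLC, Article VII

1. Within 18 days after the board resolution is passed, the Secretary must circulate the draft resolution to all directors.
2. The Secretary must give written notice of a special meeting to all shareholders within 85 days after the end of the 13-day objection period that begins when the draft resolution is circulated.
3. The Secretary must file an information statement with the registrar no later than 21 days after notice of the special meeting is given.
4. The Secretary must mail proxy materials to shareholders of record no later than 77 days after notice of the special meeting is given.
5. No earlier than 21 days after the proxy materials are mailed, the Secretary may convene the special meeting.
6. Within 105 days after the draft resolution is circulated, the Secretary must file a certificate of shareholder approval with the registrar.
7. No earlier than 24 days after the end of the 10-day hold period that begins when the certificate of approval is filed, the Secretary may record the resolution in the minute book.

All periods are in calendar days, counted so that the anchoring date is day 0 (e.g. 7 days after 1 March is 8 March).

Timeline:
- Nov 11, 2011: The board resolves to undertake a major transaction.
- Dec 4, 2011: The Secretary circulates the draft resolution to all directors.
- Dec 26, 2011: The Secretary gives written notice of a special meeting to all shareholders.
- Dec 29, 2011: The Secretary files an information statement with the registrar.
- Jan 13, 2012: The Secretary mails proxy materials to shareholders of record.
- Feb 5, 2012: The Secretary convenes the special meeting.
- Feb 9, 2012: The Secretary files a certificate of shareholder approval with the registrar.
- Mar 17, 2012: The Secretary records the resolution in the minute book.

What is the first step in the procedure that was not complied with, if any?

Step 1 — counting 18 days from Nov 11, 2011 (when the board resolution is passed) gives a deadline of Nov 29, 2011; Dec 4, 2011 misses that deadline by 5 days.

Step 1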